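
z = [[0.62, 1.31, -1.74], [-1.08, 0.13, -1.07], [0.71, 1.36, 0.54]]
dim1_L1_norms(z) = [3.67, 2.28, 2.61]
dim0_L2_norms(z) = [1.43, 1.89, 2.11]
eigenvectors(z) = [[0.68+0.00j, 0.68-0.00j, (-0.75+0j)], [(0.18+0.52j), (0.18-0.52j), (0.48+0j)], [(0.29-0.4j), 0.29+0.40j, 0.45+0.00j]]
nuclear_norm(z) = 5.08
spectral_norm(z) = 2.43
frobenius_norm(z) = 3.18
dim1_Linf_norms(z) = [1.74, 1.08, 1.36]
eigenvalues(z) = [(0.24+2.04j), (0.24-2.04j), (0.82+0j)]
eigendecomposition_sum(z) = [[(0.16+0.63j), (0.84+0.36j), -0.63+0.67j],[-0.44+0.30j, -0.05+0.74j, (-0.69-0.3j)],[(0.44+0.17j), (0.57-0.34j), 0.13+0.66j]] + [[0.16-0.63j, (0.84-0.36j), -0.63-0.67j], [-0.44-0.30j, (-0.05-0.74j), -0.69+0.30j], [0.44-0.17j, 0.57+0.34j, (0.13-0.66j)]] + [[0.30+0.00j, (-0.36+0j), (-0.47-0j)], [-0.19-0.00j, (0.23-0j), 0.30+0.00j], [(-0.18-0j), 0.22-0.00j, 0.28+0.00j]]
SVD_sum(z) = [[0.44, 1.49, -1.62], [0.13, 0.43, -0.46], [0.13, 0.44, -0.47]] + [[-0.03, -0.02, -0.03], [-0.83, -0.60, -0.78], [0.92, 0.66, 0.86]] + [[0.21,-0.16,-0.09], [-0.38,0.30,0.17], [-0.34,0.27,0.15]]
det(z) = 3.43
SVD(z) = [[-0.93, -0.02, -0.38], [-0.27, -0.67, 0.69], [-0.27, 0.74, 0.62]] @ diag([2.427498538215376, 1.914060862444267, 0.7383914015082498]) @ [[-0.20, -0.66, 0.72], [0.65, 0.46, 0.61], [-0.74, 0.58, 0.34]]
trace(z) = 1.29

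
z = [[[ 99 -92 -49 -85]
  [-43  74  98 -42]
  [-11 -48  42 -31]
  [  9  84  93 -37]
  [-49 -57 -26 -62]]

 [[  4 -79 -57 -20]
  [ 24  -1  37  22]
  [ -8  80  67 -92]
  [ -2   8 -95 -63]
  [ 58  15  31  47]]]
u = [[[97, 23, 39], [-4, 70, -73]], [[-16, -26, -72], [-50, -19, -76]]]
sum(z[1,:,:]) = -24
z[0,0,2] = -49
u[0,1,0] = -4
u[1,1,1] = -19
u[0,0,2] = 39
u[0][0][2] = 39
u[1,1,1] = -19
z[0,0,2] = -49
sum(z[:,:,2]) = 141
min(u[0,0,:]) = 23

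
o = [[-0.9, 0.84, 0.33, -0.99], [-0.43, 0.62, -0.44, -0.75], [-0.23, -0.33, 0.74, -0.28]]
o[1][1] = 0.617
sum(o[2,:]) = -0.09300000000000008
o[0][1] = 0.842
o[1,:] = [-0.432, 0.617, -0.435, -0.751]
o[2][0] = -0.226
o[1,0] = -0.432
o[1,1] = 0.617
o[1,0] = -0.432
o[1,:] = [-0.432, 0.617, -0.435, -0.751]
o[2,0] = -0.226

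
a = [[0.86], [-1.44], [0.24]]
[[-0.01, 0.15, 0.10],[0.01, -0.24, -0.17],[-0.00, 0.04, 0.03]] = a @ [[-0.01, 0.17, 0.12]]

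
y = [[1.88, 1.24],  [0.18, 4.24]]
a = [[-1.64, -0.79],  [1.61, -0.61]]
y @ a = [[-1.09, -2.24],[6.53, -2.73]]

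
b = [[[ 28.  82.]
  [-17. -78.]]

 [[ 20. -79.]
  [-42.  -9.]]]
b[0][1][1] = -78.0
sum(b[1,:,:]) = -110.0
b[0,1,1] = -78.0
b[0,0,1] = 82.0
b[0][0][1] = 82.0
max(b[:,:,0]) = 28.0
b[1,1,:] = [-42.0, -9.0]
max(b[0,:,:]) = 82.0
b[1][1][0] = -42.0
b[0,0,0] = 28.0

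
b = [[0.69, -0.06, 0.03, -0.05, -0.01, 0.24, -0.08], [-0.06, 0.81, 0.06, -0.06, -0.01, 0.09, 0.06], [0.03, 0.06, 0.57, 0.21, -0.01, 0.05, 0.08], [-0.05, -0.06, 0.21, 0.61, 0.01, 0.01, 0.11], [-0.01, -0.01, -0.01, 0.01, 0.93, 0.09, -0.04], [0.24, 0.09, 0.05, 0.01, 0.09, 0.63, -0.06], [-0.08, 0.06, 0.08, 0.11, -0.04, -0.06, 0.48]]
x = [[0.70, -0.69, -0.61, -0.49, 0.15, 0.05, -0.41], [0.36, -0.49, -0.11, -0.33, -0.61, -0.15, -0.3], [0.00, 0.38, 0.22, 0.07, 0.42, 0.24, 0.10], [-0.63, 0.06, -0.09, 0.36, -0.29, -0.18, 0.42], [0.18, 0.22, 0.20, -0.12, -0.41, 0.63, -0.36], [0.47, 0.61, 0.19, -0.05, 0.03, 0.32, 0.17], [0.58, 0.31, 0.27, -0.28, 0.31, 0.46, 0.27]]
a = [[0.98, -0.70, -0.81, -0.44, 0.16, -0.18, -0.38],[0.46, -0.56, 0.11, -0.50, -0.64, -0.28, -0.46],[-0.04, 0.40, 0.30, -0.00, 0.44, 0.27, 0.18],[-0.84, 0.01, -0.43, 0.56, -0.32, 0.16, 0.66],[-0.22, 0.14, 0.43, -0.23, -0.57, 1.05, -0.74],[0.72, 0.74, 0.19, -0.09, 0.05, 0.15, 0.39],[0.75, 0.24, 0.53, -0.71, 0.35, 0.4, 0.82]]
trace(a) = 1.68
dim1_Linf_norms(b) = [0.69, 0.81, 0.57, 0.61, 0.93, 0.63, 0.48]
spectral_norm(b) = 0.99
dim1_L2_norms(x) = [1.33, 0.99, 0.66, 0.91, 0.91, 0.87, 0.98]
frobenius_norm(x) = 2.56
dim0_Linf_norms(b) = [0.69, 0.81, 0.57, 0.61, 0.93, 0.63, 0.48]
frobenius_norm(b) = 1.91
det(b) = 0.03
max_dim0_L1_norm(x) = 2.92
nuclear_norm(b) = 4.72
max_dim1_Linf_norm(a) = 1.05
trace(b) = 4.72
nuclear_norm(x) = 5.31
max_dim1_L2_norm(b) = 0.94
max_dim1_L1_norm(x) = 3.1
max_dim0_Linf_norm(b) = 0.93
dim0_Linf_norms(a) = [0.98, 0.74, 0.81, 0.71, 0.64, 1.05, 0.82]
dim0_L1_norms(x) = [2.92, 2.76, 1.69, 1.7, 2.22, 2.03, 2.03]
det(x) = 0.00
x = a @ b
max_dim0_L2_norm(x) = 1.27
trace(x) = 0.97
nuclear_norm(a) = 7.84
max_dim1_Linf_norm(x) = 0.7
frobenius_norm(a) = 3.50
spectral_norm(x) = 1.70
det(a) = 0.01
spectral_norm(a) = 2.06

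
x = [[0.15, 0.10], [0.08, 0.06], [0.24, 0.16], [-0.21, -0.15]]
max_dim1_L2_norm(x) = 0.29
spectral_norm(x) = 0.44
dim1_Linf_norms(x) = [0.15, 0.08, 0.24, 0.21]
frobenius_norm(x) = 0.44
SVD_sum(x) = [[0.15, 0.10], [0.08, 0.06], [0.24, 0.16], [-0.21, -0.15]] + [[0.00, -0.00], [-0.00, 0.0], [0.0, -0.0], [0.00, -0.00]]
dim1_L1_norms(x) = [0.25, 0.14, 0.4, 0.36]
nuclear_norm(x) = 0.45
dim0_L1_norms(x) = [0.68, 0.47]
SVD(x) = [[-0.41, 0.32], [-0.23, -0.53], [-0.66, 0.51], [0.59, 0.60]] @ diag([0.4384494742739639, 0.007877722315789338]) @ [[-0.82,-0.57], [0.57,-0.82]]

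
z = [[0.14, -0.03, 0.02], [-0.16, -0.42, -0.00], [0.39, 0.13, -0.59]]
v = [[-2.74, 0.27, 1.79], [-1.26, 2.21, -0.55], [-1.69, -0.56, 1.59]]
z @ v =[[-0.38, -0.04, 0.3], [0.97, -0.97, -0.06], [-0.24, 0.72, -0.31]]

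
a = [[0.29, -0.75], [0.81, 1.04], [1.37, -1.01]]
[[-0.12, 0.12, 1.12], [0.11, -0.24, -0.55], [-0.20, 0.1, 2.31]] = a@ [[-0.04, -0.06, 0.82], [0.14, -0.18, -1.17]]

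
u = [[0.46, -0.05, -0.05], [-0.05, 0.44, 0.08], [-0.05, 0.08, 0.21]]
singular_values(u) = [0.53, 0.4, 0.18]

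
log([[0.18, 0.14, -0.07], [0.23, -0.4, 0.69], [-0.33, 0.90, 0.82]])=[[-1.40+0.15j, -0.18-0.42j, 0.06+0.18j], [(-0.47-0.87j), -0.17+2.39j, (0.15-1.03j)], [-0.06+0.50j, 0.16-1.38j, 0.12+0.60j]]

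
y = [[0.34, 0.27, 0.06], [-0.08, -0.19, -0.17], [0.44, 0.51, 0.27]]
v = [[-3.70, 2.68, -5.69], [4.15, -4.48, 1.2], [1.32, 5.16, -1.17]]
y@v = [[-0.06, 0.01, -1.68], [-0.72, -0.24, 0.43], [0.84, 0.29, -2.21]]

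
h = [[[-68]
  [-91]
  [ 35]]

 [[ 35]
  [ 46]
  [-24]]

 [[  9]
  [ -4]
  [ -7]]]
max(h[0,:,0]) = 35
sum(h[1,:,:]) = 57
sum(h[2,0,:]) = 9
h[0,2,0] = 35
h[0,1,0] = -91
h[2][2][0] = -7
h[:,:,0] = [[-68, -91, 35], [35, 46, -24], [9, -4, -7]]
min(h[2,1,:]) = -4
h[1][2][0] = -24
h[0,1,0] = -91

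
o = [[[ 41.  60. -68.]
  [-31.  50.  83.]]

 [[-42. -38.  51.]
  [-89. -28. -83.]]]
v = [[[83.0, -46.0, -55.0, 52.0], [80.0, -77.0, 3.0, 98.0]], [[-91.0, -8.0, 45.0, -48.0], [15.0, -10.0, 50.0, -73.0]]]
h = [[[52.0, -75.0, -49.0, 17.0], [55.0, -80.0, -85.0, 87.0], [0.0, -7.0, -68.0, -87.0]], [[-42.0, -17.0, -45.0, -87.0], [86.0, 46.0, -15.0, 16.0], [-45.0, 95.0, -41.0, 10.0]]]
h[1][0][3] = -87.0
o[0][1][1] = 50.0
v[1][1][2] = 50.0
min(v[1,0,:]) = -91.0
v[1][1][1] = -10.0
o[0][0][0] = 41.0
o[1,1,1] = -28.0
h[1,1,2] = -15.0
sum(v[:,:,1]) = -141.0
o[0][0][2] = -68.0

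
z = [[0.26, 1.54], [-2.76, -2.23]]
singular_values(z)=[3.75, 0.98]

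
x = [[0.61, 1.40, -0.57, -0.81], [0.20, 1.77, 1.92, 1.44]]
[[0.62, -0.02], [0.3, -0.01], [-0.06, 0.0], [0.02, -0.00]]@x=[[0.37, 0.83, -0.39, -0.53],[0.18, 0.40, -0.19, -0.26],[-0.04, -0.08, 0.03, 0.05],[0.01, 0.03, -0.01, -0.02]]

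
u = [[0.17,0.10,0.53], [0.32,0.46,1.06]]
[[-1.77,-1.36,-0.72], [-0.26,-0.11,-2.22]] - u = [[-1.94, -1.46, -1.25], [-0.58, -0.57, -3.28]]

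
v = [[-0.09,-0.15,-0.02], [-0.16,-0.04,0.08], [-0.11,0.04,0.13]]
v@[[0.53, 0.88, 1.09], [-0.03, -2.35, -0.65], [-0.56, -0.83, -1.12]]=[[-0.03, 0.29, 0.02],  [-0.13, -0.11, -0.24],  [-0.13, -0.3, -0.29]]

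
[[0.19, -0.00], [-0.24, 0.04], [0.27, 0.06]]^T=[[0.19,-0.24,0.27], [-0.0,0.04,0.06]]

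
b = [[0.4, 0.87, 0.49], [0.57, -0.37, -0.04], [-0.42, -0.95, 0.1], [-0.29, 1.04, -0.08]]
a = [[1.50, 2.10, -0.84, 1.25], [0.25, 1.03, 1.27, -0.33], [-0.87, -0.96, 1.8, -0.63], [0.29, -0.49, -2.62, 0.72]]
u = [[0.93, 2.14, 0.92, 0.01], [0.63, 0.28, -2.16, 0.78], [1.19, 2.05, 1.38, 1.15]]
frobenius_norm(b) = 1.97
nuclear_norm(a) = 7.34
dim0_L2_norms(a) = [1.78, 2.58, 3.52, 1.61]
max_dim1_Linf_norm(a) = 2.62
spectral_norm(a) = 4.06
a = b @ u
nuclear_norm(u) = 7.01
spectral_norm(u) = 3.82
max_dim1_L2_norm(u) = 2.97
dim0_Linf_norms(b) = [0.57, 1.04, 0.49]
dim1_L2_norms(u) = [2.51, 2.4, 2.97]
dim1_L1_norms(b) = [1.76, 0.98, 1.47, 1.41]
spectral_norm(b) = 1.71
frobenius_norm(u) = 4.57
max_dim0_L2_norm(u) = 2.98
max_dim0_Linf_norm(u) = 2.16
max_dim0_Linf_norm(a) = 2.62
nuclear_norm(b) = 3.02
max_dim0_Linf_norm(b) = 1.04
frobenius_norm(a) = 4.98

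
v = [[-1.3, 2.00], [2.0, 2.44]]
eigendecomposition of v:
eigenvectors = [[-0.92, -0.4],[0.40, -0.92]]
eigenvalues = [-2.17, 3.31]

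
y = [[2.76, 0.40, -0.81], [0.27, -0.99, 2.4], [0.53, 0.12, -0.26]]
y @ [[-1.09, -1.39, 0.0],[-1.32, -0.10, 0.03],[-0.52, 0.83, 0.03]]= [[-3.12, -4.55, -0.01], [-0.24, 1.72, 0.04], [-0.60, -0.96, -0.0]]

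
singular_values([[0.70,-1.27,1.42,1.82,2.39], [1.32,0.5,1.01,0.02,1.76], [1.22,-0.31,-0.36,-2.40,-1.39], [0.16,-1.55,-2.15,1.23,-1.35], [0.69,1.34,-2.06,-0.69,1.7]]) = [4.68, 3.61, 3.01, 2.16, 0.53]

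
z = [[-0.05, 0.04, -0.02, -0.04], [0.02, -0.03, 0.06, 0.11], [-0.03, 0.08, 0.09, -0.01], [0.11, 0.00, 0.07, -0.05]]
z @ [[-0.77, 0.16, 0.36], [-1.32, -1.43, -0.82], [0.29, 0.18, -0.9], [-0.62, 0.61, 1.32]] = [[0.00, -0.09, -0.09],[-0.03, 0.12, 0.12],[-0.05, -0.11, -0.17],[-0.03, -0.0, -0.09]]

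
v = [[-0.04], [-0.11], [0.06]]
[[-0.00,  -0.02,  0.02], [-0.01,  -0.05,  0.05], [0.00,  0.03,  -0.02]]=v@[[0.08, 0.48, -0.41]]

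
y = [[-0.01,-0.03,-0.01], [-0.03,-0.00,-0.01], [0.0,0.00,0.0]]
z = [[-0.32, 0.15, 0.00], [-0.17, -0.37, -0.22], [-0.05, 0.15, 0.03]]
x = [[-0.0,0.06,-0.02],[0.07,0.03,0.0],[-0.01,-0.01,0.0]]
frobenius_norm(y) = 0.05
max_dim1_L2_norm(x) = 0.08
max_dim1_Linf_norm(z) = 0.37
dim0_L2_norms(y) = [0.03, 0.03, 0.01]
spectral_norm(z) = 0.48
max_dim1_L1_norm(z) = 0.76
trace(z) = -0.66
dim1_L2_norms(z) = [0.35, 0.46, 0.16]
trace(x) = 0.03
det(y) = 0.00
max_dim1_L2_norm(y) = 0.03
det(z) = -0.00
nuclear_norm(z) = 0.87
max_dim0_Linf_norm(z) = 0.37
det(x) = 0.00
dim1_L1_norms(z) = [0.47, 0.76, 0.23]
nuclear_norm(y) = 0.06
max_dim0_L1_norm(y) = 0.04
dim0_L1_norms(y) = [0.04, 0.03, 0.02]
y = x @ z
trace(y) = -0.01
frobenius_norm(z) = 0.60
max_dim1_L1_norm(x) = 0.1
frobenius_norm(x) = 0.10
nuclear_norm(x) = 0.14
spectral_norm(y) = 0.04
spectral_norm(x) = 0.08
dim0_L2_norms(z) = [0.37, 0.43, 0.22]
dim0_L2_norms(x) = [0.07, 0.07, 0.02]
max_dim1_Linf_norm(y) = 0.03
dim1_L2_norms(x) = [0.06, 0.08, 0.01]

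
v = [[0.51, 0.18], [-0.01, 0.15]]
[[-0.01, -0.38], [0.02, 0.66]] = v @ [[-0.06, -2.23], [0.11, 4.23]]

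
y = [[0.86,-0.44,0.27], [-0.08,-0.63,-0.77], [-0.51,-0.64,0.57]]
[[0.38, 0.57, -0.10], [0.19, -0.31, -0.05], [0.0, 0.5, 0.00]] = y @ [[0.31, 0.26, -0.08], [-0.29, -0.38, 0.07], [-0.04, 0.68, 0.01]]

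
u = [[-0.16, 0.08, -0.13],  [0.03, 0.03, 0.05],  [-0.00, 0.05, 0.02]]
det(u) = 0.00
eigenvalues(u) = [-0.18, 0.07, -0.0]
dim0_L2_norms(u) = [0.16, 0.1, 0.14]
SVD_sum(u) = [[-0.16,0.07,-0.13],[0.03,-0.01,0.03],[-0.00,0.0,-0.00]] + [[0.00, 0.01, 0.00], [0.0, 0.04, 0.02], [0.0, 0.05, 0.02]] + [[-0.0, -0.0, 0.0], [-0.00, -0.00, 0.0], [0.00, 0.00, -0.0]]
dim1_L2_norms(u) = [0.22, 0.07, 0.05]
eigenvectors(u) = [[0.99, -0.14, -0.70], [-0.15, 0.72, -0.32], [0.04, 0.69, 0.64]]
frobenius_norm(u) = 0.24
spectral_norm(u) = 0.23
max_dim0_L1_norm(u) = 0.2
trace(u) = -0.11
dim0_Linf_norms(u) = [0.16, 0.08, 0.13]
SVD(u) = [[-0.98, 0.12, 0.15], [0.19, 0.68, 0.71], [-0.02, 0.73, -0.69]] @ diag([0.22500567808738253, 0.07388491883420845, 0.0036692774901371026]) @ [[0.72, -0.33, 0.61], [0.03, 0.89, 0.45], [-0.69, -0.31, 0.65]]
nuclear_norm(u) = 0.30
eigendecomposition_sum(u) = [[-0.16, 0.09, -0.13], [0.02, -0.01, 0.02], [-0.01, 0.00, -0.00]] + [[-0.0,-0.01,-0.01], [0.01,0.05,0.03], [0.01,0.04,0.03]] + [[-0.00, -0.0, 0.0],[-0.00, -0.00, 0.0],[0.00, 0.0, -0.00]]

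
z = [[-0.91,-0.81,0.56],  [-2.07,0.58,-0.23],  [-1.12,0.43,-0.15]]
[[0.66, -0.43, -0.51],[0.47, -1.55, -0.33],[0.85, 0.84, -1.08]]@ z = [[0.86, -1.0, 0.55],[3.15, -1.42, 0.67],[-1.3, -0.67, 0.44]]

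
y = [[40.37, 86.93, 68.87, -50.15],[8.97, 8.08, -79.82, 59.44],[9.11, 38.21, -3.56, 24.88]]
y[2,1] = 38.21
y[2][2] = -3.56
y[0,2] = 68.87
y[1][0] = 8.97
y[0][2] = 68.87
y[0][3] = -50.15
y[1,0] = 8.97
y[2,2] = -3.56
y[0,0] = 40.37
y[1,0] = 8.97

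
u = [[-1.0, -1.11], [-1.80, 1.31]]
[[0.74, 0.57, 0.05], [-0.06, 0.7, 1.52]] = u @ [[-0.27, -0.46, -0.53],[-0.42, -0.10, 0.43]]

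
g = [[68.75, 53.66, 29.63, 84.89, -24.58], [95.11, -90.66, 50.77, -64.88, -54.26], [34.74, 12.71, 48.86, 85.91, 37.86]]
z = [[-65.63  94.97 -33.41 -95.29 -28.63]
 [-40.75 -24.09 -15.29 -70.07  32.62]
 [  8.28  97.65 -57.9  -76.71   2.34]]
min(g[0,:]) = -24.58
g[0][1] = 53.66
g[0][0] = 68.75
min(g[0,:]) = -24.58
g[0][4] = -24.58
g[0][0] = 68.75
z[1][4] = 32.62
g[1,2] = 50.77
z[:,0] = [-65.63, -40.75, 8.28]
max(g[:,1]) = 53.66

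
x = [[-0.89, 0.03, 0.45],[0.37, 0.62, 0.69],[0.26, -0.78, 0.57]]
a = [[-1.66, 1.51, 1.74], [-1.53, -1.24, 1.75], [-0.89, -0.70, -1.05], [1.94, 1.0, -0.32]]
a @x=[[2.49,-0.47,1.29],[1.36,-2.18,-0.55],[0.26,0.36,-1.48],[-1.44,0.93,1.38]]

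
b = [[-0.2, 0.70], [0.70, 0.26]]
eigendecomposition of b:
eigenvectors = [[-0.81, -0.59], [0.59, -0.81]]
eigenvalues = [-0.71, 0.77]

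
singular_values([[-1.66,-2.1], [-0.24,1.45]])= [2.88, 1.01]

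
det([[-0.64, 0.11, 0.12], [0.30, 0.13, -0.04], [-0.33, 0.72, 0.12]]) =0.000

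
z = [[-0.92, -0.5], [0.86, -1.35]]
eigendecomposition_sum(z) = [[-0.46+0.51j, (-0.25-0.46j)], [(0.43+0.79j), -0.68+0.11j]] + [[(-0.46-0.51j), -0.25+0.46j], [0.43-0.79j, -0.68-0.11j]]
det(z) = 1.67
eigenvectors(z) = [[(0.2+0.57j), (0.2-0.57j)], [0.80+0.00j, (0.8-0j)]]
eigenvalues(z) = [(-1.14+0.62j), (-1.14-0.62j)]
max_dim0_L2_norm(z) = 1.44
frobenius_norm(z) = 1.91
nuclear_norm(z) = 2.65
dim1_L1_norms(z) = [1.42, 2.21]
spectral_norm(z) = 1.60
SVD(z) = [[-0.08, 1.00], [1.00, 0.08]] @ diag([1.6035133600961233, 1.042710364383725]) @ [[0.58,-0.81], [-0.81,-0.58]]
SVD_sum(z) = [[-0.07, 0.1],[0.93, -1.3]] + [[-0.85, -0.60], [-0.07, -0.05]]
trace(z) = -2.27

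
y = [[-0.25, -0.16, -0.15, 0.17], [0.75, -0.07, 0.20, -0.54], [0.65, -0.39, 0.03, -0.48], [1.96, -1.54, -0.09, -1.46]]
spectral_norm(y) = 3.14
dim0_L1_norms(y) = [3.61, 2.16, 0.47, 2.65]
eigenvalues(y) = [-1.99, 0.24, -0.01, 0.01]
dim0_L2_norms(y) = [2.21, 1.6, 0.27, 1.64]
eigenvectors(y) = [[0.04, -0.39, 0.55, 0.00], [-0.25, 0.42, -0.08, 0.40], [-0.28, -0.10, 0.12, -0.84], [-0.93, -0.82, 0.82, -0.36]]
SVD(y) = [[-0.06, 0.56, 0.06, 0.82],[0.27, -0.76, 0.26, 0.52],[0.29, -0.11, -0.94, 0.16],[0.92, 0.29, 0.22, -0.15]] @ diag([3.1409141094229014, 0.5761364131954391, 0.004485093058324256, 0.002296640740825479]) @ [[0.7, -0.49, -0.00, -0.52], [-0.37, -0.77, -0.46, 0.23], [0.18, 0.41, -0.89, -0.13], [-0.58, 0.03, 0.01, -0.81]]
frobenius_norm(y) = 3.19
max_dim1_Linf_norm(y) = 1.96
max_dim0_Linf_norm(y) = 1.96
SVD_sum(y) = [[-0.13, 0.09, 0.00, 0.1], [0.59, -0.41, -0.00, -0.44], [0.63, -0.44, -0.0, -0.47], [2.02, -1.41, -0.01, -1.50]] + [[-0.12,-0.25,-0.15,0.08], [0.16,0.34,0.2,-0.1], [0.02,0.05,0.03,-0.01], [-0.06,-0.13,-0.08,0.04]] + [[0.0, 0.00, -0.00, -0.00], [0.00, 0.0, -0.0, -0.0], [-0.0, -0.00, 0.0, 0.00], [0.0, 0.00, -0.00, -0.0]] + [[-0.0, 0.00, 0.0, -0.00], [-0.00, 0.0, 0.0, -0.0], [-0.00, 0.00, 0.0, -0.0], [0.00, -0.0, -0.00, 0.0]]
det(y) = 0.00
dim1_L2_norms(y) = [0.37, 0.95, 0.9, 2.89]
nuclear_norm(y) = 3.72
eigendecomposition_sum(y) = [[-0.11, 0.05, -0.01, 0.08], [0.60, -0.29, 0.05, -0.44], [0.69, -0.33, 0.06, -0.5], [2.26, -1.1, 0.20, -1.65]] + [[-0.13, -0.20, -0.14, 0.09], [0.14, 0.22, 0.15, -0.1], [-0.04, -0.05, -0.04, 0.02], [-0.28, -0.43, -0.29, 0.19]] + [[-0.01,-0.01,-0.0,0.0], [0.00,0.0,0.0,-0.0], [-0.0,-0.00,-0.0,0.0], [-0.02,-0.01,-0.01,0.0]] + [[-0.00,0.00,-0.00,0.00], [-0.00,0.00,-0.0,0.0], [0.0,-0.00,0.01,-0.0], [0.0,-0.00,0.0,-0.0]]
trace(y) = -1.75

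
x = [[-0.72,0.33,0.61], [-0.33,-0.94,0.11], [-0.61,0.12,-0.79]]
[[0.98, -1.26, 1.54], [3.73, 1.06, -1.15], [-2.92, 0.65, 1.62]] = x @ [[-0.18, 0.17, -1.72], [-3.52, -1.32, 1.77], [3.3, -1.15, -0.46]]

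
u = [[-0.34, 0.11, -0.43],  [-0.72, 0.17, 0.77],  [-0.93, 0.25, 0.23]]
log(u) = [[-1.81+2.69j, -1.33+0.11j, 1.58+0.47j], [-5.57+2.80j, -5.06+2.47j, 5.78-2.95j], [(-0.25+1.92j), -0.17-0.46j, (-0.02+1.12j)]]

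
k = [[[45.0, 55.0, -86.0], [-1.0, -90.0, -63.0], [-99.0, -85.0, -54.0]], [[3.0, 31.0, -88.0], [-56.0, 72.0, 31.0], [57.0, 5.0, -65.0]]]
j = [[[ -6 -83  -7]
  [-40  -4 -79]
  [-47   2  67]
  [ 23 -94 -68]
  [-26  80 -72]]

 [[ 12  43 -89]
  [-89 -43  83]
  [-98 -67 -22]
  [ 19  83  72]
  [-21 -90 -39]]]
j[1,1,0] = -89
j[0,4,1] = 80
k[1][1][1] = 72.0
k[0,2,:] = [-99.0, -85.0, -54.0]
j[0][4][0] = -26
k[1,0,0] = 3.0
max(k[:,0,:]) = 55.0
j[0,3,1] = -94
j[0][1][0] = -40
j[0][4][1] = 80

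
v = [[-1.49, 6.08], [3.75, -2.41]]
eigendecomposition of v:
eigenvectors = [[0.81, -0.76],[0.58, 0.65]]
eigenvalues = [2.85, -6.75]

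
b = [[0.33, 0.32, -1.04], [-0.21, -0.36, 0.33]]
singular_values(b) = [1.23, 0.24]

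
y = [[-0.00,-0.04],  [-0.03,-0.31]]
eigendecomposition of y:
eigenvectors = [[1.0, 0.13], [-0.10, 0.99]]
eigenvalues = [0.0, -0.31]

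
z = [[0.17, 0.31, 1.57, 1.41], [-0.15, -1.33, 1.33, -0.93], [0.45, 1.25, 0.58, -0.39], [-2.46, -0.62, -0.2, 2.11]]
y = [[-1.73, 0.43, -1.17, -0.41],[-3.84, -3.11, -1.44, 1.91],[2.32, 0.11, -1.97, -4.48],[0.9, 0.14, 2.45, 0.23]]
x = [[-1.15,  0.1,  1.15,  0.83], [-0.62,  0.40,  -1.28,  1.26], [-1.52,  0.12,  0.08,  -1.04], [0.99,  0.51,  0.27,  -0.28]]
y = x @ z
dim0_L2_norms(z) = [2.51, 1.95, 2.15, 2.73]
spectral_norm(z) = 3.50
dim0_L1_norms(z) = [3.23, 3.51, 3.68, 4.84]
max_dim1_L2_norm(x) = 1.94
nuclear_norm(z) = 8.60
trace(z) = 1.53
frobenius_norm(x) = 3.45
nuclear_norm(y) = 14.18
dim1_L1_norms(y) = [3.74, 10.3, 8.88, 3.72]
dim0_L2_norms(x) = [2.24, 0.67, 1.74, 1.85]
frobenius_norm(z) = 4.71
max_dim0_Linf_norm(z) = 2.46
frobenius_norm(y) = 8.43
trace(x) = -0.95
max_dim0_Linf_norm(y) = 4.48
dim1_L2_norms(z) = [2.14, 2.1, 1.5, 3.31]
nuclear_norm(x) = 6.43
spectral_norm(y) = 6.74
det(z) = -12.78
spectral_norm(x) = 2.26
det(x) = -4.38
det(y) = 55.94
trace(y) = -6.58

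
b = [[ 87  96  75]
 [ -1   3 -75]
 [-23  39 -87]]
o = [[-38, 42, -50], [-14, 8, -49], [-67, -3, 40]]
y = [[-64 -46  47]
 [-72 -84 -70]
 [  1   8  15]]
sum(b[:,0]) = 63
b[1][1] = 3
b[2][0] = -23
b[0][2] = 75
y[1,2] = -70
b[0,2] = 75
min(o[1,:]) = -49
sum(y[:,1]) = -122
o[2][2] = 40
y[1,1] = -84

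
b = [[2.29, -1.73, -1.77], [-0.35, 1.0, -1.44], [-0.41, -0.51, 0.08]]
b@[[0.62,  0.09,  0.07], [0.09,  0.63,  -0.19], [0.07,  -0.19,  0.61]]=[[1.14, -0.55, -0.59], [-0.23, 0.87, -1.09], [-0.29, -0.37, 0.12]]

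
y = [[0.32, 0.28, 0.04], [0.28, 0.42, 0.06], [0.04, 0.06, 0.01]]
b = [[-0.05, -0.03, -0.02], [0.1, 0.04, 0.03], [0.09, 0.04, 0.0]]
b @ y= [[-0.03, -0.03, -0.0], [0.04, 0.05, 0.01], [0.04, 0.04, 0.01]]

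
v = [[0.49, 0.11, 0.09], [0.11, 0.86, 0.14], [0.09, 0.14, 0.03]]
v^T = [[0.49, 0.11, 0.09], [0.11, 0.86, 0.14], [0.09, 0.14, 0.03]]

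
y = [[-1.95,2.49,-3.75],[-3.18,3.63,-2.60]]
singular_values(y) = [7.23, 1.37]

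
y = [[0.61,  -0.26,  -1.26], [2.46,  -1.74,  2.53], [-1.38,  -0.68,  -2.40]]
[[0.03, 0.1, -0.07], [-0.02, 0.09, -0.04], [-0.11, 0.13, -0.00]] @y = [[0.36, -0.13, 0.38], [0.26, -0.12, 0.35], [0.25, -0.2, 0.47]]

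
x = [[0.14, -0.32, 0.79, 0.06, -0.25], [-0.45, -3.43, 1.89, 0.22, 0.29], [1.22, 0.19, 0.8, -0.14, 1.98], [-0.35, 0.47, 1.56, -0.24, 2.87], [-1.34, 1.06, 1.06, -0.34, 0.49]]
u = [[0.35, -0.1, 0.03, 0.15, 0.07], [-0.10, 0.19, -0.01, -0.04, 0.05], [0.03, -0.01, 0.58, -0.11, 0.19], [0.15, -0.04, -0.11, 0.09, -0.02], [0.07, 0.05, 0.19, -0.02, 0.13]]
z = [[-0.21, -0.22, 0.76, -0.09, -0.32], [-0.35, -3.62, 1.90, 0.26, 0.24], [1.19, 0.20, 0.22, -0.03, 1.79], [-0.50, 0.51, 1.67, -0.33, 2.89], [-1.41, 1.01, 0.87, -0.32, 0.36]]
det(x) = 2.85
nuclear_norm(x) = 11.09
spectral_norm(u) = 0.67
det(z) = 0.03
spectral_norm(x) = 4.31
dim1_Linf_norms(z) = [0.76, 3.62, 1.79, 2.89, 1.41]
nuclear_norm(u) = 1.35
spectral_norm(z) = 4.26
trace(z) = -3.58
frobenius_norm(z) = 6.18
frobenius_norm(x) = 6.17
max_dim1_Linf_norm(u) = 0.58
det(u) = -0.00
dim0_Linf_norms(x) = [1.34, 3.43, 1.89, 0.34, 2.87]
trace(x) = -2.24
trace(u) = 1.34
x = u + z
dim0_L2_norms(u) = [0.4, 0.22, 0.62, 0.21, 0.25]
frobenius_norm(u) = 0.84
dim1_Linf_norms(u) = [0.35, 0.19, 0.58, 0.15, 0.19]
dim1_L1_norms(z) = [1.6, 6.37, 3.43, 5.9, 3.97]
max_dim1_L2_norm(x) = 3.96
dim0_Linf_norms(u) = [0.35, 0.19, 0.58, 0.15, 0.19]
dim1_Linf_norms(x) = [0.79, 3.43, 1.98, 2.87, 1.34]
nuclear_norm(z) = 10.86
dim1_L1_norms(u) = [0.7, 0.39, 0.92, 0.41, 0.46]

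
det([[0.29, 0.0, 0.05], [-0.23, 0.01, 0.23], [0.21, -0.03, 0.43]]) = 0.003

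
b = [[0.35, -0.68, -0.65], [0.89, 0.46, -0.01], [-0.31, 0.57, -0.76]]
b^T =[[0.35, 0.89, -0.31],  [-0.68, 0.46, 0.57],  [-0.65, -0.01, -0.76]]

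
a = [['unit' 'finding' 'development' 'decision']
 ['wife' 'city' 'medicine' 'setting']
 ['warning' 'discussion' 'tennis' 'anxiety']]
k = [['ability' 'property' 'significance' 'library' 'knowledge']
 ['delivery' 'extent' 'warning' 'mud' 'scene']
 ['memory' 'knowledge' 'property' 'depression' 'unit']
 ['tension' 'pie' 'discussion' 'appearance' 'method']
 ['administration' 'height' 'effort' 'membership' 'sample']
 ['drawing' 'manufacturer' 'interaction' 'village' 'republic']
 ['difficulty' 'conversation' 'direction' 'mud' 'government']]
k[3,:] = ['tension', 'pie', 'discussion', 'appearance', 'method']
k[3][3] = 'appearance'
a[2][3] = 'anxiety'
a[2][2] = 'tennis'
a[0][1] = 'finding'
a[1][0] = 'wife'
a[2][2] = 'tennis'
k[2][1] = 'knowledge'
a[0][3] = 'decision'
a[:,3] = ['decision', 'setting', 'anxiety']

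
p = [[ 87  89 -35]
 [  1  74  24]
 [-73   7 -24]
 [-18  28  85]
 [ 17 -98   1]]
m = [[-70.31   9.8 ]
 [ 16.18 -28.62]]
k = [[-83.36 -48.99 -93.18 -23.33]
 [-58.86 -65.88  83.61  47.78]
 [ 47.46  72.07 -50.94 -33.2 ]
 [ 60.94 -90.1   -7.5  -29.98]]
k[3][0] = 60.94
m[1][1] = -28.62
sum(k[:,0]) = -33.81999999999999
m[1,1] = -28.62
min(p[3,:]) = -18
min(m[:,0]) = -70.31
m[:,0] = [-70.31, 16.18]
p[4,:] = [17, -98, 1]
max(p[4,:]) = 17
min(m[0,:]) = -70.31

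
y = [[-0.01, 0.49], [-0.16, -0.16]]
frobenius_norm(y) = 0.54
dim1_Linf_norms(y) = [0.49, 0.16]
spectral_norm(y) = 0.52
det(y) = 0.08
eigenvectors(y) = [[(0.87+0j), 0.87-0.00j], [-0.13+0.48j, -0.13-0.48j]]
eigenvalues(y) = [(-0.08+0.27j), (-0.08-0.27j)]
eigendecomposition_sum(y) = [[(-0+0.15j), (0.24+0.08j)], [(-0.08-0.03j), (-0.08+0.12j)]] + [[(-0-0.15j), 0.24-0.08j], [(-0.08+0.03j), (-0.08-0.12j)]]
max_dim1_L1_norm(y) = 0.5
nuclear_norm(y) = 0.67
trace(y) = -0.17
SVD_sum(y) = [[0.04, 0.49], [-0.01, -0.17]] + [[-0.05, 0.0], [-0.15, 0.01]]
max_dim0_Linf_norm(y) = 0.49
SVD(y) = [[-0.94, 0.33], [0.33, 0.94]] @ diag([0.517177230248735, 0.15468585104089796]) @ [[-0.09, -1.00], [-1.0, 0.09]]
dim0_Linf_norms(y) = [0.16, 0.49]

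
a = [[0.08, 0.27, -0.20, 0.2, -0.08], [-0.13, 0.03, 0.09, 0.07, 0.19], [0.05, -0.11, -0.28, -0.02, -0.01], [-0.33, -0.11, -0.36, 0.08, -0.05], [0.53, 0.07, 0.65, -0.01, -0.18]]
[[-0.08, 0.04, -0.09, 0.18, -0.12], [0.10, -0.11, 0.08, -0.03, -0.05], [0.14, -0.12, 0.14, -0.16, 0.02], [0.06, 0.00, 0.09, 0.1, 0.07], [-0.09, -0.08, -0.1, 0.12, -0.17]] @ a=[[-0.14, -0.04, -0.1, 0.0, 0.03], [0.01, 0.01, -0.07, 0.01, -0.02], [0.10, 0.04, -0.01, 0.0, -0.03], [0.01, 0.0, -0.03, 0.02, -0.02], [-0.13, -0.04, -0.11, -0.01, 0.02]]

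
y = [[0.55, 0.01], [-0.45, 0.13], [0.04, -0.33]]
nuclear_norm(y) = 1.06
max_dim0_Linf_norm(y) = 0.55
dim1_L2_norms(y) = [0.55, 0.47, 0.33]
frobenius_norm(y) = 0.80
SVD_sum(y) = [[0.53, -0.09], [-0.46, 0.08], [0.09, -0.02]] + [[0.02, 0.10], [0.01, 0.05], [-0.05, -0.31]]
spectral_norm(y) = 0.72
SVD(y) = [[-0.75,-0.3], [0.65,-0.16], [-0.13,0.94]] @ diag([0.7195714216055841, 0.3386989359424075]) @ [[-0.99, 0.17], [-0.17, -0.99]]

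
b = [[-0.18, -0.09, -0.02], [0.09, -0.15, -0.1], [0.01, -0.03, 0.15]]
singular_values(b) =[0.21, 0.2, 0.14]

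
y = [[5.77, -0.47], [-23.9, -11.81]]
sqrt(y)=[[2.44+0.12j, -0.06+0.09j], [-3.21+4.48j, 0.08+3.41j]]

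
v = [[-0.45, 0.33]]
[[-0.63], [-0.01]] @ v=[[0.28, -0.21],[0.0, -0.0]]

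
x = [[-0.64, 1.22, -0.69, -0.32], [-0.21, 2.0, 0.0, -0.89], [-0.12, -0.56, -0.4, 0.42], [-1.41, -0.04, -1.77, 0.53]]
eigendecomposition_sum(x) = [[(0.19-0j), 1.02+0.00j, 0.34+0.00j, -0.54+0.00j], [(0.34-0j), 1.86+0.00j, (0.61+0j), -0.98+0.00j], [(-0.1+0j), (-0.53+0j), (-0.18+0j), (0.28+0j)], [-0.07+0.00j, (-0.37+0j), (-0.12+0j), 0.19+0.00j]] + [[-0.41-0.07j, (0.1-0.02j), -0.51-0.33j, (0.11+0.18j)], [-0.28-0.12j, 0.07+0.00j, -0.30-0.32j, (0.05+0.15j)], [(-0.01+0.17j), (-0.01-0.04j), -0.11+0.22j, 0.07-0.05j], [(-0.67-0.15j), 0.17-0.02j, (-0.82-0.58j), 0.17+0.31j]] + [[-0.41+0.07j, 0.10+0.02j, (-0.51+0.33j), 0.11-0.18j], [(-0.28+0.12j), (0.07-0j), -0.30+0.32j, 0.05-0.15j], [-0.01-0.17j, (-0.01+0.04j), -0.11-0.22j, (0.07+0.05j)], [(-0.67+0.15j), 0.17+0.02j, -0.82+0.58j, (0.17-0.31j)]] + [[(-0+0j), 0.00-0.00j, 0.00+0.00j, 0.00-0.00j], [-0j, (-0+0j), (-0-0j), -0.00+0.00j], [0.00-0.00j, -0.00+0.00j, (-0-0j), -0.00+0.00j], [0.01-0.00j, -0.00+0.00j, -0.00-0.00j, -0.00+0.00j]]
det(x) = -0.00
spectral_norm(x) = 2.71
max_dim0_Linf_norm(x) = 2.0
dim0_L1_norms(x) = [2.38, 3.82, 2.86, 2.16]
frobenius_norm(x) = 3.66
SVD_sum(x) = [[-0.62,1.25,-0.62,-0.37], [-0.75,1.49,-0.74,-0.44], [0.13,-0.27,0.13,0.08], [-0.44,0.88,-0.44,-0.26]] + [[-0.04, -0.04, -0.06, 0.03], [0.53, 0.5, 0.75, -0.45], [-0.34, -0.32, -0.48, 0.29], [-0.95, -0.90, -1.35, 0.81]] + [[0.02, 0.01, -0.01, 0.02],[0.01, 0.00, -0.01, 0.01],[0.08, 0.03, -0.05, 0.05],[-0.03, -0.01, 0.02, -0.02]] + [[-0.00, 0.0, 0.00, 0.00], [0.0, -0.0, -0.00, -0.00], [0.0, -0.0, -0.0, -0.0], [0.00, -0.00, -0.0, -0.0]]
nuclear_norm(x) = 5.29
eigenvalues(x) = [(2.06+0j), (-0.28+0.46j), (-0.28-0.46j), (-0.01+0j)]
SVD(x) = [[-0.58, 0.03, -0.27, -0.77], [-0.69, -0.46, -0.11, 0.54], [0.12, 0.3, -0.92, 0.24], [-0.41, 0.83, 0.28, 0.25]] @ diag([2.7088438727393345, 2.4549556890121282, 0.12623730821206353, 0.004645441305045121]) @ [[0.4, -0.79, 0.4, 0.24], [-0.46, -0.44, -0.66, 0.39], [-0.73, -0.28, 0.43, -0.45], [0.31, -0.31, -0.47, -0.77]]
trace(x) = 1.49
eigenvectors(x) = [[(0.46+0j), -0.48+0.02j, (-0.48-0.02j), (0.32+0j)], [(0.84+0j), (-0.34-0.07j), (-0.34+0.07j), (-0.3+0j)], [-0.24+0.00j, (0.03+0.19j), (0.03-0.19j), -0.48+0.00j], [-0.17+0.00j, (-0.79+0j), (-0.79-0j), -0.76+0.00j]]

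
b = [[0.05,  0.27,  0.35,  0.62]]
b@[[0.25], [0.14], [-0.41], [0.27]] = [[0.07]]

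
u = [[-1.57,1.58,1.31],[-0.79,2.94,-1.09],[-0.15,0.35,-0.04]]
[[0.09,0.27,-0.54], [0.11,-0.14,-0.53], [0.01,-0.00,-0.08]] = u@[[-0.19,0.06,-0.06], [-0.05,0.05,-0.26], [-0.10,0.22,-0.17]]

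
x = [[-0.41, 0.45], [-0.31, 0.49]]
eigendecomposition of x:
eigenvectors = [[-0.91, -0.54], [-0.40, -0.84]]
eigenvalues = [-0.21, 0.29]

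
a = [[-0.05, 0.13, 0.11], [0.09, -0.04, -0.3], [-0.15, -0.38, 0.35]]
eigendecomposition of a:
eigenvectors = [[0.07, -0.95, -0.64], [-0.45, 0.09, 0.71], [0.89, -0.29, 0.29]]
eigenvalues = [0.53, -0.03, -0.24]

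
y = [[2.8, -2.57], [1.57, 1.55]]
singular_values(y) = [3.8, 2.2]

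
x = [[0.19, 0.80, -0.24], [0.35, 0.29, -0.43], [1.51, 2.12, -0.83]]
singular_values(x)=[2.9, 0.36, 0.22]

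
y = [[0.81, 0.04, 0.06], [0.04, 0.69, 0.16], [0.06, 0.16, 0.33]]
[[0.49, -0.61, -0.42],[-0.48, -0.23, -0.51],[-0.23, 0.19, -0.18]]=y @ [[0.68, -0.80, -0.47], [-0.61, -0.51, -0.67], [-0.53, 0.96, -0.15]]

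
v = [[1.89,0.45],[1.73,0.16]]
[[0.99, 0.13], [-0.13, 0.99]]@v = [[2.1, 0.47],[1.47, 0.10]]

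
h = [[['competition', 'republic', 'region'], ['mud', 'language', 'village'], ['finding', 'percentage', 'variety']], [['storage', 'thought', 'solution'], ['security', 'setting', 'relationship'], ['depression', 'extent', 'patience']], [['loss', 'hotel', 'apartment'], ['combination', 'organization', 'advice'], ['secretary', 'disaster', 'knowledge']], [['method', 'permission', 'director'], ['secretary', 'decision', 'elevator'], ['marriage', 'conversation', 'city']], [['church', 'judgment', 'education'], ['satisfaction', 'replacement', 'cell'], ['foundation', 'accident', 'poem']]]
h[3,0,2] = 'director'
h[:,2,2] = ['variety', 'patience', 'knowledge', 'city', 'poem']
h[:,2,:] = [['finding', 'percentage', 'variety'], ['depression', 'extent', 'patience'], ['secretary', 'disaster', 'knowledge'], ['marriage', 'conversation', 'city'], ['foundation', 'accident', 'poem']]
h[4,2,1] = 'accident'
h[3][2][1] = 'conversation'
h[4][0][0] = 'church'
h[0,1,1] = 'language'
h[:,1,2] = ['village', 'relationship', 'advice', 'elevator', 'cell']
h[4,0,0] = 'church'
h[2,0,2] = 'apartment'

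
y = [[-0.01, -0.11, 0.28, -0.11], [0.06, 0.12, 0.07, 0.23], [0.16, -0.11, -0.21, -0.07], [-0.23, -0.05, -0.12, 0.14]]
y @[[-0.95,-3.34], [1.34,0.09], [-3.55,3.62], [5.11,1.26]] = [[-1.69,0.90], [1.03,0.35], [0.09,-1.39], [1.29,0.51]]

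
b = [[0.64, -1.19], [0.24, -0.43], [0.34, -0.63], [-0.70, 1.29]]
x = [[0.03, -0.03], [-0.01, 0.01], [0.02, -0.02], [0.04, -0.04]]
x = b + [[-0.61, 1.16], [-0.25, 0.44], [-0.32, 0.61], [0.74, -1.33]]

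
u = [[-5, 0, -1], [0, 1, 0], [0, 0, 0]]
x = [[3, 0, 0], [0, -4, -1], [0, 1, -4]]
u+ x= [[-2, 0, -1], [0, -3, -1], [0, 1, -4]]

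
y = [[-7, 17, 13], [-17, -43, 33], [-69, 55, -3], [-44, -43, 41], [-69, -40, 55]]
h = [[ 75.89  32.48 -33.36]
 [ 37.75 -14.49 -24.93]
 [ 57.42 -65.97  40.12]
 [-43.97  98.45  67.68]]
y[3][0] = -44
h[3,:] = [-43.97, 98.45, 67.68]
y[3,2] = 41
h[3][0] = -43.97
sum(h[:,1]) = 50.47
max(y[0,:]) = 17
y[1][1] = -43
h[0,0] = 75.89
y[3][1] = -43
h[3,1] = 98.45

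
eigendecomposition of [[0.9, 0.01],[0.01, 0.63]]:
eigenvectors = [[1.0, -0.04], [0.04, 1.00]]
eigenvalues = [0.9, 0.63]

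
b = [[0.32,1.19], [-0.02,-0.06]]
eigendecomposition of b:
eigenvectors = [[1.00, -0.97], [-0.07, 0.25]]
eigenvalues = [0.24, 0.02]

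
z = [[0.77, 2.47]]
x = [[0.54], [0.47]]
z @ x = [[1.58]]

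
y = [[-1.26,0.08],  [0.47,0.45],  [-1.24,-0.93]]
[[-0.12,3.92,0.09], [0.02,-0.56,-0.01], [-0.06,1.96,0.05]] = y@[[0.09, -2.99, -0.07], [-0.06, 1.88, 0.04]]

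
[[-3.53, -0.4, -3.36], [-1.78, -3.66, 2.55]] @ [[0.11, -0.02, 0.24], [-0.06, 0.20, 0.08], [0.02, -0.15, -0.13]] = [[-0.43, 0.49, -0.44], [0.07, -1.08, -1.05]]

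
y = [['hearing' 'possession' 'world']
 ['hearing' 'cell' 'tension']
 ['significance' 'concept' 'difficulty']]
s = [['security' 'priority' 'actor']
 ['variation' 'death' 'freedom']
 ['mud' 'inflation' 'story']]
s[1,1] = 'death'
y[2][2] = 'difficulty'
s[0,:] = ['security', 'priority', 'actor']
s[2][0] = 'mud'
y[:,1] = ['possession', 'cell', 'concept']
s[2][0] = 'mud'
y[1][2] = 'tension'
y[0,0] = 'hearing'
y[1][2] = 'tension'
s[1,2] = 'freedom'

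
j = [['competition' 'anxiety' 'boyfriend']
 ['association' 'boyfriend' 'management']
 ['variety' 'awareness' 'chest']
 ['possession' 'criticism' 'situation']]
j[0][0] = 'competition'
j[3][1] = 'criticism'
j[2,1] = 'awareness'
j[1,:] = ['association', 'boyfriend', 'management']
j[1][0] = 'association'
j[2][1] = 'awareness'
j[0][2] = 'boyfriend'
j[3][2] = 'situation'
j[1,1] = 'boyfriend'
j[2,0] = 'variety'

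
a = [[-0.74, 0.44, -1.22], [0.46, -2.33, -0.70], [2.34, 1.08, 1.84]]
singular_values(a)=[3.51, 2.37, 0.69]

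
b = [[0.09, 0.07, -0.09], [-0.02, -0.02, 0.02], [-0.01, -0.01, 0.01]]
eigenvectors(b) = [[0.97, 0.23, 0.71],[-0.21, -0.87, 0.0],[-0.10, -0.44, 0.71]]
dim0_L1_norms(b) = [0.12, 0.1, 0.12]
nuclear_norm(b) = 0.15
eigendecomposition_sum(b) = [[0.09, 0.07, -0.09], [-0.02, -0.01, 0.02], [-0.01, -0.01, 0.01]] + [[0.00, 0.00, -0.00], [-0.00, -0.01, 0.0], [-0.00, -0.00, 0.0]] + [[0.00, -0.0, 0.0], [0.0, -0.0, 0.00], [0.00, -0.0, 0.0]]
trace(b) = 0.08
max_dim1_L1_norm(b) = 0.25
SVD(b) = [[-0.97, -0.26, 0.0], [0.23, -0.86, -0.45], [0.11, -0.43, 0.89]] @ diag([0.15027403968150826, 0.004208681242442845, 7.590043933687975e-20]) @ [[-0.62, -0.49, 0.62], [-0.35, 0.87, 0.35], [-0.71, -0.00, -0.71]]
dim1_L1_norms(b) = [0.25, 0.06, 0.03]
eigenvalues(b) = [0.08, -0.0, 0.0]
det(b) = 0.00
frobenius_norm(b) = 0.15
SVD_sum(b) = [[0.09,  0.07,  -0.09], [-0.02,  -0.02,  0.02], [-0.01,  -0.01,  0.01]] + [[0.00,-0.00,-0.00], [0.0,-0.00,-0.00], [0.00,-0.0,-0.00]] + [[-0.0,-0.00,-0.0], [0.0,0.00,0.00], [-0.00,-0.00,-0.00]]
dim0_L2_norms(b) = [0.09, 0.07, 0.09]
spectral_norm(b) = 0.15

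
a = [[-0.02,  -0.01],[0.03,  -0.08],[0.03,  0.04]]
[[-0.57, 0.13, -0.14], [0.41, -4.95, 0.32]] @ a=[[0.01, -0.01], [-0.15, 0.40]]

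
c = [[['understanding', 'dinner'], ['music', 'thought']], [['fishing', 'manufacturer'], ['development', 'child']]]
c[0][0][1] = 'dinner'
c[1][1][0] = 'development'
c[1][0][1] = 'manufacturer'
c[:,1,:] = [['music', 'thought'], ['development', 'child']]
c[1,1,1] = 'child'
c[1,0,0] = 'fishing'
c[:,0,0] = ['understanding', 'fishing']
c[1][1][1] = 'child'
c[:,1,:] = [['music', 'thought'], ['development', 'child']]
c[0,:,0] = ['understanding', 'music']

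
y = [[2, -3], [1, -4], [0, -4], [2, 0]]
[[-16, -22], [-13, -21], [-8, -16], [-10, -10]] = y @ [[-5, -5], [2, 4]]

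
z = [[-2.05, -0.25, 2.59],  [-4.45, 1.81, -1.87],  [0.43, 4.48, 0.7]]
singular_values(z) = [5.47, 4.3, 3.15]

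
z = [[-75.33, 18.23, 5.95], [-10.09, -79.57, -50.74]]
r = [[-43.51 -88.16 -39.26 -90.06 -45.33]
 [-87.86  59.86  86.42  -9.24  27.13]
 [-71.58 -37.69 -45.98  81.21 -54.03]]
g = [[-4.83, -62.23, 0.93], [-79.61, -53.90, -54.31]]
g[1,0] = -79.61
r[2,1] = -37.69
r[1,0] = -87.86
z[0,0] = -75.33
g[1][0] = -79.61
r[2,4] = -54.03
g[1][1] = -53.9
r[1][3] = -9.24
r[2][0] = -71.58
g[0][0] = -4.83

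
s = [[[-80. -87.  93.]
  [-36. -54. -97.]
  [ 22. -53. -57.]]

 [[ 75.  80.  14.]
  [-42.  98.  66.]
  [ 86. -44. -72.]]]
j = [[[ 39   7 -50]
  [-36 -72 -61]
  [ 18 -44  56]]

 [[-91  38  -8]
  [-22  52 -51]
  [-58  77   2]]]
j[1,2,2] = 2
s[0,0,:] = [-80.0, -87.0, 93.0]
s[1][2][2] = -72.0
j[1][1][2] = -51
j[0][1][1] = -72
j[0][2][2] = 56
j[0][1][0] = -36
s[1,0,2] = 14.0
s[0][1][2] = -97.0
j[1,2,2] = 2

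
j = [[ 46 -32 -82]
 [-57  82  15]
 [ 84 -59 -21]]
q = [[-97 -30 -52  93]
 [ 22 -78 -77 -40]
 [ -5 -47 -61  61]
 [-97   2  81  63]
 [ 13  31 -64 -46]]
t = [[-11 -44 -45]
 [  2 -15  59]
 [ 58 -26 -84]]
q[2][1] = -47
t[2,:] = [58, -26, -84]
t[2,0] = 58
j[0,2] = -82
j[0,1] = -32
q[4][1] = 31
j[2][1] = -59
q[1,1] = -78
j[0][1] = -32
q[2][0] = -5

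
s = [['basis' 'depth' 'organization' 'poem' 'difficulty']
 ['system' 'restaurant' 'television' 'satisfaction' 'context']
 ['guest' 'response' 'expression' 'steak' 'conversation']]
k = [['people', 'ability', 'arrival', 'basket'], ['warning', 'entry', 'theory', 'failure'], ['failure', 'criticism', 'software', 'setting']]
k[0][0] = 'people'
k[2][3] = 'setting'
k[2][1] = 'criticism'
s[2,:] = ['guest', 'response', 'expression', 'steak', 'conversation']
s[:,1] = ['depth', 'restaurant', 'response']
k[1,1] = 'entry'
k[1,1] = 'entry'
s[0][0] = 'basis'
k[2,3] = 'setting'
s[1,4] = 'context'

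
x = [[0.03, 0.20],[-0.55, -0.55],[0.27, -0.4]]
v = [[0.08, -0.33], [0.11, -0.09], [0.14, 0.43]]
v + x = [[0.11, -0.13],  [-0.44, -0.64],  [0.41, 0.03]]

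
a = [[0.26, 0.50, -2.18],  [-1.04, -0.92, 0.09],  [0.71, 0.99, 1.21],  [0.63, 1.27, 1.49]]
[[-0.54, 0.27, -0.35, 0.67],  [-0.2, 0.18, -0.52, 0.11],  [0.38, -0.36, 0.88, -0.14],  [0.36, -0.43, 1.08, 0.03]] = a@[[0.39, -0.1, 0.11, -0.71], [-0.20, -0.10, 0.47, 0.66], [0.25, -0.16, 0.28, -0.24]]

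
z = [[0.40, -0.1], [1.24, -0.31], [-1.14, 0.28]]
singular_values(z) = [1.78, 0.0]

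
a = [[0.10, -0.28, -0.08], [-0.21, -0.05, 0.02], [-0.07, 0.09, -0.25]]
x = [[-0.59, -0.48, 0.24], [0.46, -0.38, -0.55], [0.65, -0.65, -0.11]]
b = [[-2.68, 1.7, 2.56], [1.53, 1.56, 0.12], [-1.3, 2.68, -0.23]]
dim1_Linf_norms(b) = [2.68, 1.56, 2.68]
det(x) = 0.32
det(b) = 17.85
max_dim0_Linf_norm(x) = 0.65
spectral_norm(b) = 4.60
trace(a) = -0.20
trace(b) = -1.35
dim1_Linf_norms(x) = [0.59, 0.55, 0.65]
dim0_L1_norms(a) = [0.38, 0.42, 0.35]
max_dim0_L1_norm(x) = 1.7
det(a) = 0.02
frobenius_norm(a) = 0.47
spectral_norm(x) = 1.20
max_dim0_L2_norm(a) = 0.3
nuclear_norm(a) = 0.80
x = a @ b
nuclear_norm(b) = 8.72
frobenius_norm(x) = 1.47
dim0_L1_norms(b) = [5.51, 5.94, 2.91]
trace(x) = -1.08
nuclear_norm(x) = 2.32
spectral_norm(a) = 0.32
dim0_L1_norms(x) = [1.7, 1.51, 0.9]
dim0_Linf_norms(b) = [2.68, 2.68, 2.56]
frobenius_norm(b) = 5.51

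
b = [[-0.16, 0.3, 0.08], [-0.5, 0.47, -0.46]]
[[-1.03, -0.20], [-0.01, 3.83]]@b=[[0.26,  -0.4,  0.01], [-1.91,  1.8,  -1.76]]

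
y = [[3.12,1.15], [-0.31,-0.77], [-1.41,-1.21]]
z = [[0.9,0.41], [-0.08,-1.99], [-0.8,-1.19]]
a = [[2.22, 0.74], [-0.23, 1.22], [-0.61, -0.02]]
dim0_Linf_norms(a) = [2.22, 1.22]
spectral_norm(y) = 3.82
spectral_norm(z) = 2.45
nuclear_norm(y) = 4.62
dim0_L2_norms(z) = [1.21, 2.35]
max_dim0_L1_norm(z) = 3.59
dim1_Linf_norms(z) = [0.9, 1.99, 1.19]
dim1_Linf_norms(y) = [3.12, 0.77, 1.41]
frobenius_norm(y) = 3.90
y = z + a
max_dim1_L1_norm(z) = 2.07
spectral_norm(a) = 2.42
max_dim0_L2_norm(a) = 2.31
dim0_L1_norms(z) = [1.78, 3.59]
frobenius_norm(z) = 2.65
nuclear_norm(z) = 3.44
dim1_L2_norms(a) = [2.34, 1.24, 0.61]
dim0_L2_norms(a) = [2.31, 1.43]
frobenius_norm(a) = 2.72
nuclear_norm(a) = 3.66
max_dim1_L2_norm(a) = 2.34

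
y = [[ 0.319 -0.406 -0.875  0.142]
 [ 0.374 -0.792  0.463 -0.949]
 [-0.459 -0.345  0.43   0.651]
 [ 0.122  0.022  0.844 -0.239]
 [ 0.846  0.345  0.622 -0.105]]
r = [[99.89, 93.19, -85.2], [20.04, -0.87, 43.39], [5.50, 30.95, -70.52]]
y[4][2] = 0.622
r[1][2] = 43.39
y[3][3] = -0.239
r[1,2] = 43.39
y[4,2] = 0.622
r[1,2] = 43.39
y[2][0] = -0.459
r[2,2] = -70.52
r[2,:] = [5.5, 30.95, -70.52]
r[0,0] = 99.89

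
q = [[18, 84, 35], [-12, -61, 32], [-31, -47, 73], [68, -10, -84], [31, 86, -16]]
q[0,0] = 18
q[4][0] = 31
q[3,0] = 68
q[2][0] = -31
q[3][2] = -84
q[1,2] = 32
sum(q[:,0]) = 74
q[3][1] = -10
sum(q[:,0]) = 74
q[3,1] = -10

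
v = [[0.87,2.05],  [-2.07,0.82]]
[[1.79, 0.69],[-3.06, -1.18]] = v @ [[1.56, 0.60], [0.21, 0.08]]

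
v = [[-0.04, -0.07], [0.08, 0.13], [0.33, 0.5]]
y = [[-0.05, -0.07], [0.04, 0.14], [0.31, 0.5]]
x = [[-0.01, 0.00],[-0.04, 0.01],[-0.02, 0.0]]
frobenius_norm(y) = 0.61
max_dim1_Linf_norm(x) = 0.04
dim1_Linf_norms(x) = [0.01, 0.04, 0.02]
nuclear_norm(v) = 0.63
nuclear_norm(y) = 0.65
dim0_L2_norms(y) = [0.32, 0.52]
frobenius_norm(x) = 0.05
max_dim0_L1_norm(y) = 0.71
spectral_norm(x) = 0.05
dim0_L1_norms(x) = [0.07, 0.01]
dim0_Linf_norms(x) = [0.04, 0.01]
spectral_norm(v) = 0.62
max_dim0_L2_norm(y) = 0.52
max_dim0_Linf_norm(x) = 0.04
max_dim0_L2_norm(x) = 0.05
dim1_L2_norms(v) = [0.08, 0.15, 0.6]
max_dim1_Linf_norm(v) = 0.5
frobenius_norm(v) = 0.62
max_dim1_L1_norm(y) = 0.81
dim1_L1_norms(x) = [0.01, 0.05, 0.02]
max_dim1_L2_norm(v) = 0.6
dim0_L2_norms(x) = [0.05, 0.01]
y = v + x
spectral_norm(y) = 0.61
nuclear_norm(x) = 0.05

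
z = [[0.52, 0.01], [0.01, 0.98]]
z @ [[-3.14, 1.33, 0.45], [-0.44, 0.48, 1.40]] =[[-1.64,0.70,0.25], [-0.46,0.48,1.38]]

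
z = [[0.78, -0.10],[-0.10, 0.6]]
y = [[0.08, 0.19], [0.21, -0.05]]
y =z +[[-0.7, 0.29], [0.31, -0.65]]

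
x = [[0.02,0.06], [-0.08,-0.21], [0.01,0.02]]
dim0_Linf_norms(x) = [0.08, 0.21]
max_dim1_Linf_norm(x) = 0.21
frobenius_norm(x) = 0.23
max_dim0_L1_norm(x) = 0.29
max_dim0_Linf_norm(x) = 0.21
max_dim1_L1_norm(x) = 0.29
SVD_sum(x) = [[0.02,0.06],[-0.08,-0.21],[0.01,0.02]] + [[-0.0, 0.00],  [-0.0, 0.00],  [0.0, -0.00]]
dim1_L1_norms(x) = [0.08, 0.29, 0.03]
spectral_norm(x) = 0.23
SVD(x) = [[-0.27, -0.74], [0.96, -0.14], [-0.09, 0.66]] @ diag([0.23449558477217833, 0.003438127739646507]) @ [[-0.35,-0.94], [0.94,-0.35]]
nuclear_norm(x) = 0.24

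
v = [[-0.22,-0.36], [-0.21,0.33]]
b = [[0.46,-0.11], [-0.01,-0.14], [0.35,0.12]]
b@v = [[-0.08, -0.2], [0.03, -0.04], [-0.10, -0.09]]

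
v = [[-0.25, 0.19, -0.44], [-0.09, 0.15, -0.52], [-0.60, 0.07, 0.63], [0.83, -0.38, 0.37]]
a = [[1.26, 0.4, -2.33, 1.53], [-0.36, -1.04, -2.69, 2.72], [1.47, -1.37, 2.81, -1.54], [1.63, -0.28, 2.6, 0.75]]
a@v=[[2.32, -0.45, -1.66],[4.06, -1.45, 0.01],[-3.21, 0.86, 1.27],[-1.32, 0.16, 1.34]]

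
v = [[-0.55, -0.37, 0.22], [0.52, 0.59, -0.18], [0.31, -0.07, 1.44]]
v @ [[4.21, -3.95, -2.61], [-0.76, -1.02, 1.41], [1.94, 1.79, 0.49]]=[[-1.61,2.94,1.02], [1.39,-2.98,-0.61], [4.15,1.42,-0.2]]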